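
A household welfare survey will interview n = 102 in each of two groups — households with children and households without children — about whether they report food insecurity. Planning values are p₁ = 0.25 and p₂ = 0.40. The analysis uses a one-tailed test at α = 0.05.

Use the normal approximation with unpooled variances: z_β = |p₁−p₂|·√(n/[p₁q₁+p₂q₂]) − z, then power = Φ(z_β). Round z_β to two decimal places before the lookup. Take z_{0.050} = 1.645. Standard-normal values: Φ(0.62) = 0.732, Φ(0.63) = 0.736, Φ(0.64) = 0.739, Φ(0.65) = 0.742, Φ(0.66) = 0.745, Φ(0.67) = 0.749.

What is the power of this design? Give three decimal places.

z_β = |p₁−p₂|·√(n/[p₁q₁+p₂q₂]) − z_α
    = 0.15 · √(102/0.4275) − 1.645
    = 0.15 · 15.4466 − 1.645
    = 2.3170 − 1.645 = 0.6720 → 0.67
Power = Φ(0.67) = 0.749.

Power ≈ 0.749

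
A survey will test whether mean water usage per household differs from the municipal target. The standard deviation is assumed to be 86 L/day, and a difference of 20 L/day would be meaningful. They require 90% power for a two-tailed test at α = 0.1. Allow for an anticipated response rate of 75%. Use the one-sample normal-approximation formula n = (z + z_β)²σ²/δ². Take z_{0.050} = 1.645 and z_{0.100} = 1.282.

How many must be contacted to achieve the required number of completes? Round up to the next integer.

n = 212

n = (z_{α/2} + z_β)² · σ² / δ²
  = (1.645 + 1.282)² · 86² / 20²
  = 8.5673 · 7396 / 400
  = 158.41
Adjust for 75% response: 158.41 / 0.75 = 211.21.
Round up → n = 212.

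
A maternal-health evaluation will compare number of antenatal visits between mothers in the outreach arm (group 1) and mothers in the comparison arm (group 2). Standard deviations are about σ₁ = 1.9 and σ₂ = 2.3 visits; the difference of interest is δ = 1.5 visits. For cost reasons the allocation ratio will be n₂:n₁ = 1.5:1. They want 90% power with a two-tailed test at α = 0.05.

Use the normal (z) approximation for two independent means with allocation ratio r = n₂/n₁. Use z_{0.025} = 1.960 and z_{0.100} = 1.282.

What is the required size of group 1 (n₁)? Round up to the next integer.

n₁ = (z_{α/2} + z_β)² · (σ₁² + σ₂²/r) / δ²
   = (1.960 + 1.282)² · (1.9² + 2.3²/1.5) / 1.5²
   = 10.5106 · (3.61 + 3.5267) / 2.25
   = 10.5106 · 7.1367 / 2.25
   = 33.34
Round up → n₁ = 34; n₂ = r·n₁ = 1.5 × 34 = 51.

n₁ = 34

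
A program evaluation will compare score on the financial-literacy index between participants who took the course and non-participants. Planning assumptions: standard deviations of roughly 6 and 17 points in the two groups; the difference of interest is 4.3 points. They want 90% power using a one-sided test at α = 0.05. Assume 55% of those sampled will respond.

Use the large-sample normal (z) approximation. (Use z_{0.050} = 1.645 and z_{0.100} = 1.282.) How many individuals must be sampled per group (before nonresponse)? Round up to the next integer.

n = 274 per group

n = (z_α + z_β)² · (σ₁² + σ₂²) / δ²
  = (1.645 + 1.282)² · (6² + 17² = 325) / 4.3²
  = 8.5673 · 325 / 18.49
  = 150.59
Adjust for 55% response: 150.59 / 0.55 = 273.80.
Round up → n = 274 per group.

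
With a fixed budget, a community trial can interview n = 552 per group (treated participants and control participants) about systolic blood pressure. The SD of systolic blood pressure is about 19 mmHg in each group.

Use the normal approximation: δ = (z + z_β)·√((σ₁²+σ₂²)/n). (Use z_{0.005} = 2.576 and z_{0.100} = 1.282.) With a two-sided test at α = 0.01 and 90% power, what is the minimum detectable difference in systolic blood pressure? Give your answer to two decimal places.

Minimum detectable difference ≈ 4.41 mmHg

δ = (z_{α/2} + z_β) · √((σ₁²+σ₂²)/n)
  = (2.576 + 1.282) · √(722/552)
  = 3.858 · √1.308
  = 3.858 · 1.1437
  = 4.4123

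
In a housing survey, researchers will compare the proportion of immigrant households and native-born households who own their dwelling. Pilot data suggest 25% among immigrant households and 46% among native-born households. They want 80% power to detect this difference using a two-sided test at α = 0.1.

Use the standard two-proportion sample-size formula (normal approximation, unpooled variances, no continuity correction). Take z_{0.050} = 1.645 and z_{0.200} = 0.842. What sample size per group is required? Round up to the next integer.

n = 62 per group

n = (z_{α/2} + z_β)² · [p₁(1−p₁) + p₂(1−p₂)] / (p₁ − p₂)²
  = (1.645 + 0.842)² · (0.25·0.75 + 0.46·0.54) / (-0.21)²
  = (2.487)² · (0.1875 + 0.2484) / 0.0441
  = 6.1852 · 0.4359 / 0.0441
  = 61.14
Round up → n = 62 per group.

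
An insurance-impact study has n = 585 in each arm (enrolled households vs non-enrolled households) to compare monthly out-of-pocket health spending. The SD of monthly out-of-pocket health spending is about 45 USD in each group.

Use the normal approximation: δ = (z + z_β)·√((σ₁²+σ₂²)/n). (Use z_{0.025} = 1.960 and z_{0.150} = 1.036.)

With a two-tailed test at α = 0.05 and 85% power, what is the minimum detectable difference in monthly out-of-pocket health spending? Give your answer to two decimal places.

δ = (z_{α/2} + z_β) · √((σ₁²+σ₂²)/n)
  = (1.960 + 1.036) · √(4050/585)
  = 2.996 · √6.9231
  = 2.996 · 2.6312
  = 7.8830

Minimum detectable difference ≈ 7.88 USD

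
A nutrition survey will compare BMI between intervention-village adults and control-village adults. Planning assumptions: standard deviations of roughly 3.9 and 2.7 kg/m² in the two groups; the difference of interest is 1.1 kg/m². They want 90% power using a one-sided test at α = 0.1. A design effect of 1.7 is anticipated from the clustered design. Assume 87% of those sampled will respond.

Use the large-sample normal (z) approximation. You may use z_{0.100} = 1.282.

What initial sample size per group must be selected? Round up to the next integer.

n = 239 per group

n = (z_α + z_β)² · (σ₁² + σ₂²) / δ²
  = (1.282 + 1.282)² · (3.9² + 2.7² = 22.5) / 1.1²
  = 6.5741 · 22.5 / 1.21
  = 122.25
Design effect: 1.7 × 122.25 = 207.82.
Adjust for 87% response: 207.82 / 0.87 = 238.87.
Round up → n = 239 per group.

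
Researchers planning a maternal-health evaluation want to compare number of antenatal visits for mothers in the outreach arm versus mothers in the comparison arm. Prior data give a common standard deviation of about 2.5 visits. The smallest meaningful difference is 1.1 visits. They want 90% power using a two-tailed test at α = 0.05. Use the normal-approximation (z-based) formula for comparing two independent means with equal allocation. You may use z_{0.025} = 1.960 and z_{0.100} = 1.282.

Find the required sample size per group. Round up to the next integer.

n = 109 per group

n = (z_{α/2} + z_β)² · (σ₁² + σ₂²) / δ²
  = (1.960 + 1.282)² · (2·2.5² = 12.5) / 1.1²
  = 10.5106 · 12.5 / 1.21
  = 108.58
Round up → n = 109 per group.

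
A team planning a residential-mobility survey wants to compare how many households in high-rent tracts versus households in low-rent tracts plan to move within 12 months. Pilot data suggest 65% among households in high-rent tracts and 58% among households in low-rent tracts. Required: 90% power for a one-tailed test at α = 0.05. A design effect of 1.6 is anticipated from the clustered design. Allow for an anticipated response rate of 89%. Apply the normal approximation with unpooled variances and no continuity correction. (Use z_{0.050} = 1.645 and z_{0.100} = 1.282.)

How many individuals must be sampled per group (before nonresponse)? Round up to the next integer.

n = (z_α + z_β)² · [p₁(1−p₁) + p₂(1−p₂)] / (p₁ − p₂)²
  = (1.645 + 1.282)² · (0.65·0.35 + 0.58·0.42) / (0.07)²
  = (2.927)² · (0.2275 + 0.2436) / 0.0049
  = 8.5673 · 0.4711 / 0.0049
  = 823.69
Design effect: 1.6 × 823.69 = 1317.90.
Adjust for 89% response: 1317.90 / 0.89 = 1480.79.
Round up → n = 1481 per group.

n = 1481 per group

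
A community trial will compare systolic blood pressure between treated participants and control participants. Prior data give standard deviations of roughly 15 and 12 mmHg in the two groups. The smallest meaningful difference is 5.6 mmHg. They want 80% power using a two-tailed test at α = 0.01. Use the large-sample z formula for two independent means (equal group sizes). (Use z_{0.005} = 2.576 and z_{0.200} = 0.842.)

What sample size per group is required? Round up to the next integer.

n = 138 per group

n = (z_{α/2} + z_β)² · (σ₁² + σ₂²) / δ²
  = (2.576 + 0.842)² · (15² + 12² = 369) / 5.6²
  = 11.6827 · 369 / 31.36
  = 137.47
Round up → n = 138 per group.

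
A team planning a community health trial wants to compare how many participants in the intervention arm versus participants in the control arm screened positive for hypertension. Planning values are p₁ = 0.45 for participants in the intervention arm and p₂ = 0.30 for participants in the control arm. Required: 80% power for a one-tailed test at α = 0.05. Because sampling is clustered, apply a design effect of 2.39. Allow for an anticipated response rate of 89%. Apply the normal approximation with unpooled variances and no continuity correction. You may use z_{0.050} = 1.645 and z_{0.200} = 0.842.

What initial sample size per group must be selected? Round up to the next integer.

n = 338 per group

n = (z_α + z_β)² · [p₁(1−p₁) + p₂(1−p₂)] / (p₁ − p₂)²
  = (1.645 + 0.842)² · (0.45·0.55 + 0.30·0.70) / (0.15)²
  = (2.487)² · (0.2475 + 0.2100) / 0.0225
  = 6.1852 · 0.4575 / 0.0225
  = 125.77
Design effect: 2.39 × 125.77 = 300.58.
Adjust for 89% response: 300.58 / 0.89 = 337.73.
Round up → n = 338 per group.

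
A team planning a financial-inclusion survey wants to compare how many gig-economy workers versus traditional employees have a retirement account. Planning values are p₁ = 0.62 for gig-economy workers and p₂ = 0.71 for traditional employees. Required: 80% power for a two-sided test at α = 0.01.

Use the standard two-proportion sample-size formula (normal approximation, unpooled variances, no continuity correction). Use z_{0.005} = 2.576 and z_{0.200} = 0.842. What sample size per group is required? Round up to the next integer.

n = 637 per group

n = (z_{α/2} + z_β)² · [p₁(1−p₁) + p₂(1−p₂)] / (p₁ − p₂)²
  = (2.576 + 0.842)² · (0.62·0.38 + 0.71·0.29) / (-0.09)²
  = (3.418)² · (0.2356 + 0.2059) / 0.0081
  = 11.6827 · 0.4415 / 0.0081
  = 636.78
Round up → n = 637 per group.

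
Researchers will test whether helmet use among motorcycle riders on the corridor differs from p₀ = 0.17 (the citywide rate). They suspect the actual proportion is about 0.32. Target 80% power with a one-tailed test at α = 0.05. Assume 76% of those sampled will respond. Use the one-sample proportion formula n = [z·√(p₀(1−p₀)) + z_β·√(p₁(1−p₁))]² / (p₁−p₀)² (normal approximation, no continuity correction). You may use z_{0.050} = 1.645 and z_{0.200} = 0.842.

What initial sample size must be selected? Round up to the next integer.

n = [z_α·√(p₀q₀) + z_β·√(p₁q₁)]² / (p₁ − p₀)²
  = [1.645·√(0.17·0.83) + 0.842·√(0.32·0.68)]² / (0.15)²
  = [1.645·0.3756 + 0.842·0.4665]² / 0.0225
  = [1.0107]² / 0.0225
  = 45.40
Adjust for 76% response: 45.40 / 0.76 = 59.74.
Round up → n = 60.

n = 60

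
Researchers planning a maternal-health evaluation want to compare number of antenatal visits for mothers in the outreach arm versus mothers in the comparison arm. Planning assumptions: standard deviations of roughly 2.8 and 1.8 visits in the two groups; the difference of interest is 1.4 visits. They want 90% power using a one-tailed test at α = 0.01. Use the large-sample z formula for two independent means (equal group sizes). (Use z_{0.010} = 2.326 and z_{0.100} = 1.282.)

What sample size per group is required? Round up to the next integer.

n = 74 per group

n = (z_α + z_β)² · (σ₁² + σ₂²) / δ²
  = (2.326 + 1.282)² · (2.8² + 1.8² = 11.08) / 1.4²
  = 13.0177 · 11.08 / 1.96
  = 73.59
Round up → n = 74 per group.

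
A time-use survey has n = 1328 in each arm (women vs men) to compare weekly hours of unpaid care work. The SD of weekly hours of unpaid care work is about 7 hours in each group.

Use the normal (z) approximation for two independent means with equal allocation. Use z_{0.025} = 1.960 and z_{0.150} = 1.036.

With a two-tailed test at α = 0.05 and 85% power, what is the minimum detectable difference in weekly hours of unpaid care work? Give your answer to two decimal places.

δ = (z_{α/2} + z_β) · √((σ₁²+σ₂²)/n)
  = (1.960 + 1.036) · √(98/1328)
  = 2.996 · √0.0738
  = 2.996 · 0.2717
  = 0.8139

Minimum detectable difference ≈ 0.81 hours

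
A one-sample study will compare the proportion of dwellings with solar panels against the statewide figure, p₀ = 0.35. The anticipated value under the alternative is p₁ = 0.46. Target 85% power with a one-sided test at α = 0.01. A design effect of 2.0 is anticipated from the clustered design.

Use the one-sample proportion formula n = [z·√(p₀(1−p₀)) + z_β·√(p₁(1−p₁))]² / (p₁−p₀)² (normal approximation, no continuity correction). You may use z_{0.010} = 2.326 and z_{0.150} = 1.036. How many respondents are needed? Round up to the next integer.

n = 437

n = [z_α·√(p₀q₀) + z_β·√(p₁q₁)]² / (p₁ − p₀)²
  = [2.326·√(0.35·0.65) + 1.036·√(0.46·0.54)]² / (0.11)²
  = [2.326·0.4770 + 1.036·0.4984]² / 0.0121
  = [1.6258]² / 0.0121
  = 218.44
Design effect: 2.0 × 218.44 = 436.88.
Round up → n = 437.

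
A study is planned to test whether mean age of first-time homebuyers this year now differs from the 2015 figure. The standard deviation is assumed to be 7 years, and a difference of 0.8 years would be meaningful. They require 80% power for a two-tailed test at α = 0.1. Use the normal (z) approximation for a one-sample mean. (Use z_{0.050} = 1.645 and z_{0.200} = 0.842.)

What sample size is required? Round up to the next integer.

n = 474

n = (z_{α/2} + z_β)² · σ² / δ²
  = (1.645 + 0.842)² · 7² / 0.8²
  = 6.1852 · 49 / 0.64
  = 473.55
Round up → n = 474.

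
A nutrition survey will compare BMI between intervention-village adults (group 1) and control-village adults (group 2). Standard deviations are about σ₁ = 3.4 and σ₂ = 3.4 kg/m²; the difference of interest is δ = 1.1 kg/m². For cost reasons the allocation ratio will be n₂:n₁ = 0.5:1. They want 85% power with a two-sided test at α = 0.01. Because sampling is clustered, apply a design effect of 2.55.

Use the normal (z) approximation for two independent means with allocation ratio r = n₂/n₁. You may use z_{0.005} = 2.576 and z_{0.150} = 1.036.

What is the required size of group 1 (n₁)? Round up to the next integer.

n₁ = 954

n₁ = (z_{α/2} + z_β)² · (σ₁² + σ₂²/r) / δ²
   = (2.576 + 1.036)² · (3.4² + 3.4²/0.5) / 1.1²
   = 13.0465 · (11.56 + 23.12) / 1.21
   = 13.0465 · 34.68 / 1.21
   = 373.93
Design effect: 2.55 × 373.93 = 953.52.
Round up → n₁ = 954; n₂ = r·n₁ = 0.5 × 954 = 477.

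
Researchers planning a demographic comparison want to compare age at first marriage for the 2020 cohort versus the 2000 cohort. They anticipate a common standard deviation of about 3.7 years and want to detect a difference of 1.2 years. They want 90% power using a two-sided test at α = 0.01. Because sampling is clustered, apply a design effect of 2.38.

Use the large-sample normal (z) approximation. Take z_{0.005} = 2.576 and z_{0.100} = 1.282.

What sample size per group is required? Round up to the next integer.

n = 674 per group

n = (z_{α/2} + z_β)² · (σ₁² + σ₂²) / δ²
  = (2.576 + 1.282)² · (2·3.7² = 27.38) / 1.2²
  = 14.8842 · 27.38 / 1.44
  = 283.01
Design effect: 2.38 × 283.01 = 673.55.
Round up → n = 674 per group.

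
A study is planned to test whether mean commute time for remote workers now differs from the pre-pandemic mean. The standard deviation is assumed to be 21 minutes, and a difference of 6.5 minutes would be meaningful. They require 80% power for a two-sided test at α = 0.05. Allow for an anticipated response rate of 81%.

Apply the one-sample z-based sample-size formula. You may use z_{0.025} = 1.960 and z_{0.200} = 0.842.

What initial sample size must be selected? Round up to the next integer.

n = (z_{α/2} + z_β)² · σ² / δ²
  = (1.960 + 0.842)² · 21² / 6.5²
  = 7.8512 · 441 / 42.25
  = 81.95
Adjust for 81% response: 81.95 / 0.81 = 101.17.
Round up → n = 102.

n = 102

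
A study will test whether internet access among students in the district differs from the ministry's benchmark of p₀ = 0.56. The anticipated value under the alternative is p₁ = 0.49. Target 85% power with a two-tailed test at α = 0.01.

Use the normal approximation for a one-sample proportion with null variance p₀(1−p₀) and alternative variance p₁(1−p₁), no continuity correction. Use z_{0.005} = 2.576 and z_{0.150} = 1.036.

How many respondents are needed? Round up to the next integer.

n = [z_{α/2}·√(p₀q₀) + z_β·√(p₁q₁)]² / (p₁ − p₀)²
  = [2.576·√(0.56·0.44) + 1.036·√(0.49·0.51)]² / (-0.07)²
  = [2.576·0.4964 + 1.036·0.4999]² / 0.0049
  = [1.7966]² / 0.0049
  = 658.72
Round up → n = 659.

n = 659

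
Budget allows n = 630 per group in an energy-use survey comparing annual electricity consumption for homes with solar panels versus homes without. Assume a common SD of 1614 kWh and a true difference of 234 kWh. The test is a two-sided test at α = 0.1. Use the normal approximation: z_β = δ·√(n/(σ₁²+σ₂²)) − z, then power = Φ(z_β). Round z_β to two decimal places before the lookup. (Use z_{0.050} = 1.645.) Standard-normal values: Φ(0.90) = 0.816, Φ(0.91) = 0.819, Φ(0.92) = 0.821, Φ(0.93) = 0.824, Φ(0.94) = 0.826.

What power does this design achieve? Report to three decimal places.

Power ≈ 0.824

z_β = δ·√(n/(σ₁²+σ₂²)) − z_{α/2}
    = 234 · √(630/5209992) − 1.645
    = 234 · 0.01100 − 1.645
    = 2.5732 − 1.645 = 0.9282 → 0.93
Power = Φ(0.93) = 0.824.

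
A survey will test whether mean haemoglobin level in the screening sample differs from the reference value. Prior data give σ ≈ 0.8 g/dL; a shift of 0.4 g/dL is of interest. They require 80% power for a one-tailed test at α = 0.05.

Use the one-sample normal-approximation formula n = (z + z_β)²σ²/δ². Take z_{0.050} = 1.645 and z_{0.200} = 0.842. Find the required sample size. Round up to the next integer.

n = (z_α + z_β)² · σ² / δ²
  = (1.645 + 0.842)² · 0.8² / 0.4²
  = 6.1852 · 0.64 / 0.16
  = 24.74
Round up → n = 25.

n = 25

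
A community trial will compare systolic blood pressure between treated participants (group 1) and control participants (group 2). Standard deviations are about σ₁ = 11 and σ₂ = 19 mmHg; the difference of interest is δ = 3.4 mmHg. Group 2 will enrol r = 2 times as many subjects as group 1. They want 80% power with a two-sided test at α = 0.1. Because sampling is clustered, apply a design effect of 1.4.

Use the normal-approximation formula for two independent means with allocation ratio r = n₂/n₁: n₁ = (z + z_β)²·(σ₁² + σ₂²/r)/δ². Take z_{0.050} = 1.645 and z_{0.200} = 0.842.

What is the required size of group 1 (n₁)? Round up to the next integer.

n₁ = 226

n₁ = (z_{α/2} + z_β)² · (σ₁² + σ₂²/r) / δ²
   = (1.645 + 0.842)² · (11² + 19²/2) / 3.4²
   = 6.1852 · (121 + 180.5) / 11.56
   = 6.1852 · 301.5 / 11.56
   = 161.32
Design effect: 1.4 × 161.32 = 225.84.
Round up → n₁ = 226; n₂ = r·n₁ = 2 × 226 = 452.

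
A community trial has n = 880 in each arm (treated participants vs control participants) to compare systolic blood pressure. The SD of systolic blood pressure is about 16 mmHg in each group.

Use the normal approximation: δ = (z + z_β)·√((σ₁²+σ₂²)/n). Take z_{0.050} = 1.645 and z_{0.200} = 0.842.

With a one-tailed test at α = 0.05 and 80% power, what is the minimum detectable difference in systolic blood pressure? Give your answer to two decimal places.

Minimum detectable difference ≈ 1.90 mmHg

δ = (z_α + z_β) · √((σ₁²+σ₂²)/n)
  = (1.645 + 0.842) · √(512/880)
  = 2.487 · √0.58182
  = 2.487 · 0.7628
  = 1.8970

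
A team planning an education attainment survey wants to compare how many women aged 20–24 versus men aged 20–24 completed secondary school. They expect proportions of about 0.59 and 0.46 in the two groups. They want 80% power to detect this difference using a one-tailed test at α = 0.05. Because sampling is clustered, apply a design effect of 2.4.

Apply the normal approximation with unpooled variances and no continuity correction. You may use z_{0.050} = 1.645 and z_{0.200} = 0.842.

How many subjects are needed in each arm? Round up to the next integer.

n = 431 per group

n = (z_α + z_β)² · [p₁(1−p₁) + p₂(1−p₂)] / (p₁ − p₂)²
  = (1.645 + 0.842)² · (0.59·0.41 + 0.46·0.54) / (0.13)²
  = (2.487)² · (0.2419 + 0.2484) / 0.0169
  = 6.1852 · 0.4903 / 0.0169
  = 179.44
Design effect: 2.4 × 179.44 = 430.66.
Round up → n = 431 per group.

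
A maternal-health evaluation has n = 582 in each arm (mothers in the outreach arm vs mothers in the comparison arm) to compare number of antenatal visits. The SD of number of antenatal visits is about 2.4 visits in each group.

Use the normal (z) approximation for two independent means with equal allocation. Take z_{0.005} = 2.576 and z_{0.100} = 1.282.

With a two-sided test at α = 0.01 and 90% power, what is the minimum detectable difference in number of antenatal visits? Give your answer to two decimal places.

δ = (z_{α/2} + z_β) · √((σ₁²+σ₂²)/n)
  = (2.576 + 1.282) · √(11.52/582)
  = 3.858 · √0.01979
  = 3.858 · 0.1407
  = 0.5428

Minimum detectable difference ≈ 0.54 visits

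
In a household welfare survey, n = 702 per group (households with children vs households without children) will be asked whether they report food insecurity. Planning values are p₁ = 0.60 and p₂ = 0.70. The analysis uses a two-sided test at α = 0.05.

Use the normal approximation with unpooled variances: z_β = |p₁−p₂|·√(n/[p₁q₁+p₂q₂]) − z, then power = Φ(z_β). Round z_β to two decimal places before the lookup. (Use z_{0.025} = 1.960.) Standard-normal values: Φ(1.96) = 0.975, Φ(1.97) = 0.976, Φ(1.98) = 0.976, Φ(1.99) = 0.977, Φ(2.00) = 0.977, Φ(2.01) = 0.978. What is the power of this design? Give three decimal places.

z_β = |p₁−p₂|·√(n/[p₁q₁+p₂q₂]) − z_{α/2}
    = 0.10 · √(702/0.4500) − 1.960
    = 0.10 · 39.4968 − 1.960
    = 3.9497 − 1.960 = 1.9897 → 1.99
Power = Φ(1.99) = 0.977.

Power ≈ 0.977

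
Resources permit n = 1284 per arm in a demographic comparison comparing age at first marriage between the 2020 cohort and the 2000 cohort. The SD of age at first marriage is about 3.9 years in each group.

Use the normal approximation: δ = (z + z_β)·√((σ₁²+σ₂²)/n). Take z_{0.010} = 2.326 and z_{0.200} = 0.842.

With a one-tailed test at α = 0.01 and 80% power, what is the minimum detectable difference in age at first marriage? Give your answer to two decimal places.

Minimum detectable difference ≈ 0.49 years

δ = (z_α + z_β) · √((σ₁²+σ₂²)/n)
  = (2.326 + 0.842) · √(30.42/1284)
  = 3.168 · √0.02369
  = 3.168 · 0.1539
  = 0.4876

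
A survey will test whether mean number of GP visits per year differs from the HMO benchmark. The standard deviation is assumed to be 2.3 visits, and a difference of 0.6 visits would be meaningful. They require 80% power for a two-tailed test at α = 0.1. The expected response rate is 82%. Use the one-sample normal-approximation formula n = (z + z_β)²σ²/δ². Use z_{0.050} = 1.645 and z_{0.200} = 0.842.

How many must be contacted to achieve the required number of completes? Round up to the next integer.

n = 111

n = (z_{α/2} + z_β)² · σ² / δ²
  = (1.645 + 0.842)² · 2.3² / 0.6²
  = 6.1852 · 5.29 / 0.36
  = 90.89
Adjust for 82% response: 90.89 / 0.82 = 110.84.
Round up → n = 111.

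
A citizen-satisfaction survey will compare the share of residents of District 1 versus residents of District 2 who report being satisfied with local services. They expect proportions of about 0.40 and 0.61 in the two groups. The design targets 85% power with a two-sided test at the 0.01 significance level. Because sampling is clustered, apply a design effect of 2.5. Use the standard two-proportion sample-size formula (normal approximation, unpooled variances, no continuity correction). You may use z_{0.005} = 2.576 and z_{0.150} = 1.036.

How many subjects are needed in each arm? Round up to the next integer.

n = 354 per group

n = (z_{α/2} + z_β)² · [p₁(1−p₁) + p₂(1−p₂)] / (p₁ − p₂)²
  = (2.576 + 1.036)² · (0.40·0.60 + 0.61·0.39) / (-0.21)²
  = (3.612)² · (0.2400 + 0.2379) / 0.0441
  = 13.0465 · 0.4779 / 0.0441
  = 141.38
Design effect: 2.5 × 141.38 = 353.45.
Round up → n = 354 per group.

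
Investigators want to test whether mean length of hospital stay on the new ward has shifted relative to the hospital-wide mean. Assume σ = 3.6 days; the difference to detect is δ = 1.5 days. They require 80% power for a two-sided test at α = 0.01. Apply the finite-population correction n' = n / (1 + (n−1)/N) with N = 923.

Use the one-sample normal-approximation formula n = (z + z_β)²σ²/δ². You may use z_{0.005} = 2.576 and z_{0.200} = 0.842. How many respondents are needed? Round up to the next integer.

n = 63

n = (z_{α/2} + z_β)² · σ² / δ²
  = (2.576 + 0.842)² · 3.6² / 1.5²
  = 11.6827 · 12.96 / 2.25
  = 67.29
Finite-population correction (N = 923): 67.29 / (1 + (67.29 − 1)/923) = 62.78.
Round up → n = 63.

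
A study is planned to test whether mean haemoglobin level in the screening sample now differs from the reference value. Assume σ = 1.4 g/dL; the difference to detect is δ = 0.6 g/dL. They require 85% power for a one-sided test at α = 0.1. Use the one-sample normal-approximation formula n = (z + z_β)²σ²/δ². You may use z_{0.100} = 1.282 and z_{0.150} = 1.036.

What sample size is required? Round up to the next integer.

n = 30

n = (z_α + z_β)² · σ² / δ²
  = (1.282 + 1.036)² · 1.4² / 0.6²
  = 5.3731 · 1.96 / 0.36
  = 29.25
Round up → n = 30.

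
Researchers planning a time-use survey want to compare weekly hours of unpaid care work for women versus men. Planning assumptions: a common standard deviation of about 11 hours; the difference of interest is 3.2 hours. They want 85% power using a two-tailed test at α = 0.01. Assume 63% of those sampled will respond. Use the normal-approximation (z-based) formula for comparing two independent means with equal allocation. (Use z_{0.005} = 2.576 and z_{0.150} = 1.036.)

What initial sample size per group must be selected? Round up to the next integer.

n = 490 per group

n = (z_{α/2} + z_β)² · (σ₁² + σ₂²) / δ²
  = (2.576 + 1.036)² · (2·11² = 242) / 3.2²
  = 13.0465 · 242 / 10.24
  = 308.33
Adjust for 63% response: 308.33 / 0.63 = 489.41.
Round up → n = 490 per group.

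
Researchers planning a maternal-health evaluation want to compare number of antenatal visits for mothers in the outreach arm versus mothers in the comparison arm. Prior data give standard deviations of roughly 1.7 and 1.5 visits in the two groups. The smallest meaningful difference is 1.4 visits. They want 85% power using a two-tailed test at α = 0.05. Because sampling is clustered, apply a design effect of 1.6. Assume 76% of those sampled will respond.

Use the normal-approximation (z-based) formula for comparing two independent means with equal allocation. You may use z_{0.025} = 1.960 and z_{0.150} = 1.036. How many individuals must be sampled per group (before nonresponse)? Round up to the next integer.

n = (z_{α/2} + z_β)² · (σ₁² + σ₂²) / δ²
  = (1.960 + 1.036)² · (1.7² + 1.5² = 5.14) / 1.4²
  = 8.9760 · 5.14 / 1.96
  = 23.54
Design effect: 1.6 × 23.54 = 37.66.
Adjust for 76% response: 37.66 / 0.76 = 49.56.
Round up → n = 50 per group.

n = 50 per group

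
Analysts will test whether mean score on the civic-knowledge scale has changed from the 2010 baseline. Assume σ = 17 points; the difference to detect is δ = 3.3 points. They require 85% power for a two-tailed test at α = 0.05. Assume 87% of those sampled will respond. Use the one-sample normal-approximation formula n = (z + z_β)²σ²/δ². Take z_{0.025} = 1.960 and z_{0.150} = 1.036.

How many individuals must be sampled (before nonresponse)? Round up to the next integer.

n = (z_{α/2} + z_β)² · σ² / δ²
  = (1.960 + 1.036)² · 17² / 3.3²
  = 8.9760 · 289 / 10.89
  = 238.21
Adjust for 87% response: 238.21 / 0.87 = 273.80.
Round up → n = 274.

n = 274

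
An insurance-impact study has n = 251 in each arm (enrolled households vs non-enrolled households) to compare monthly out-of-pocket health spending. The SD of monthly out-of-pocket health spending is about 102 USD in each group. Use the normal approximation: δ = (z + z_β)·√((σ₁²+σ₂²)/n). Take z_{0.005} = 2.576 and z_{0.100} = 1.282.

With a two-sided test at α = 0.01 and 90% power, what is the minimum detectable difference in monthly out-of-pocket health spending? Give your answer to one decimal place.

δ = (z_{α/2} + z_β) · √((σ₁²+σ₂²)/n)
  = (2.576 + 1.282) · √(20808/251)
  = 3.858 · √82.9004
  = 3.858 · 9.1050
  = 35.1270

Minimum detectable difference ≈ 35.1 USD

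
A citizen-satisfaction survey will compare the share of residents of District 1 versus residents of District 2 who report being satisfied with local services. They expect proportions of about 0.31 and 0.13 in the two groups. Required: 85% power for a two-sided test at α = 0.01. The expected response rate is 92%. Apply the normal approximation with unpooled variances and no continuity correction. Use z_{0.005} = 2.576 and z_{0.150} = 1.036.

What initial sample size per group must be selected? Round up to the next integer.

n = (z_{α/2} + z_β)² · [p₁(1−p₁) + p₂(1−p₂)] / (p₁ − p₂)²
  = (2.576 + 1.036)² · (0.31·0.69 + 0.13·0.87) / (0.18)²
  = (3.612)² · (0.2139 + 0.1131) / 0.0324
  = 13.0465 · 0.3270 / 0.0324
  = 131.67
Adjust for 92% response: 131.67 / 0.92 = 143.12.
Round up → n = 144 per group.

n = 144 per group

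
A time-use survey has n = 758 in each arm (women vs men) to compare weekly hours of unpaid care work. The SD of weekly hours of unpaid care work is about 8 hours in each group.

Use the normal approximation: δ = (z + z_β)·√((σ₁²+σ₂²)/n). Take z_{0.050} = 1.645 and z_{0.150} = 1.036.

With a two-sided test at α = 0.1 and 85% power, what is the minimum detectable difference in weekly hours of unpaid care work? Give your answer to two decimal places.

Minimum detectable difference ≈ 1.10 hours

δ = (z_{α/2} + z_β) · √((σ₁²+σ₂²)/n)
  = (1.645 + 1.036) · √(128/758)
  = 2.681 · √0.16887
  = 2.681 · 0.4109
  = 1.1017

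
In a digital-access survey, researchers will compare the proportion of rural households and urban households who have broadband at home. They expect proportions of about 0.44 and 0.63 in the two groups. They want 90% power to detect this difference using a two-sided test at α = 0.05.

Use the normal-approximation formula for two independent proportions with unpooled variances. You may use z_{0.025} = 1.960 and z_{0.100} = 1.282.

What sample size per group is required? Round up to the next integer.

n = (z_{α/2} + z_β)² · [p₁(1−p₁) + p₂(1−p₂)] / (p₁ − p₂)²
  = (1.960 + 1.282)² · (0.44·0.56 + 0.63·0.37) / (-0.19)²
  = (3.242)² · (0.2464 + 0.2331) / 0.0361
  = 10.5106 · 0.4795 / 0.0361
  = 139.61
Round up → n = 140 per group.

n = 140 per group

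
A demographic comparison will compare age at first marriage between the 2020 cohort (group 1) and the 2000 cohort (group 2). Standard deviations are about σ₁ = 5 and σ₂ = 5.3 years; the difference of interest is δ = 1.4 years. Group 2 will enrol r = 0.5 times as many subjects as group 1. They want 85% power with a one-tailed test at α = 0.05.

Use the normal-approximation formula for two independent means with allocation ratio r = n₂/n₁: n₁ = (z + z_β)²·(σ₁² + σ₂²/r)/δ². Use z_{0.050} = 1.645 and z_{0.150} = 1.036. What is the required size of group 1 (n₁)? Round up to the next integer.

n₁ = 298

n₁ = (z_α + z_β)² · (σ₁² + σ₂²/r) / δ²
   = (1.645 + 1.036)² · (5² + 5.3²/0.5) / 1.4²
   = 7.1878 · (25 + 56.18) / 1.96
   = 7.1878 · 81.18 / 1.96
   = 297.71
Round up → n₁ = 298; n₂ = r·n₁ = 0.5 × 298 = 149.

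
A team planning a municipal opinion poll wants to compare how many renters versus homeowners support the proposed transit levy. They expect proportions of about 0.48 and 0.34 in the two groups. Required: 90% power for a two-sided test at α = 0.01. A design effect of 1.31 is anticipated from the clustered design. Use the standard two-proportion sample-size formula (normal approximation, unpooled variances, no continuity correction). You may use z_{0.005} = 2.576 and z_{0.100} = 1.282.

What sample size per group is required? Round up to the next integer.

n = 472 per group

n = (z_{α/2} + z_β)² · [p₁(1−p₁) + p₂(1−p₂)] / (p₁ − p₂)²
  = (2.576 + 1.282)² · (0.48·0.52 + 0.34·0.66) / (0.14)²
  = (3.858)² · (0.2496 + 0.2244) / 0.0196
  = 14.8842 · 0.4740 / 0.0196
  = 359.95
Design effect: 1.31 × 359.95 = 471.54.
Round up → n = 472 per group.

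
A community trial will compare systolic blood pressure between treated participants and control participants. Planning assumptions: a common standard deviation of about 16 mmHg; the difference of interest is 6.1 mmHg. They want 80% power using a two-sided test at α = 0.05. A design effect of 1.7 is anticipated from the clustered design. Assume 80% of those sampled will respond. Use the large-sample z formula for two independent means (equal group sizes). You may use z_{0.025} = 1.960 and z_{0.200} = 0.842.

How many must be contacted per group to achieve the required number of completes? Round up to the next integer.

n = (z_{α/2} + z_β)² · (σ₁² + σ₂²) / δ²
  = (1.960 + 0.842)² · (2·16² = 512) / 6.1²
  = 7.8512 · 512 / 37.21
  = 108.03
Design effect: 1.7 × 108.03 = 183.65.
Adjust for 80% response: 183.65 / 0.80 = 229.56.
Round up → n = 230 per group.

n = 230 per group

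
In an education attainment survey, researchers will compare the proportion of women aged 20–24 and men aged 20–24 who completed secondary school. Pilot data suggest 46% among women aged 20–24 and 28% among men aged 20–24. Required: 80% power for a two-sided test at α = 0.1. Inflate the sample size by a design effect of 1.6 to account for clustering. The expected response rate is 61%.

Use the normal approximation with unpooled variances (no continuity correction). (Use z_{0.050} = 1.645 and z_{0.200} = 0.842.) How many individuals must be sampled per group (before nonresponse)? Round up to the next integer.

n = (z_{α/2} + z_β)² · [p₁(1−p₁) + p₂(1−p₂)] / (p₁ − p₂)²
  = (1.645 + 0.842)² · (0.46·0.54 + 0.28·0.72) / (0.18)²
  = (2.487)² · (0.2484 + 0.2016) / 0.0324
  = 6.1852 · 0.4500 / 0.0324
  = 85.91
Design effect: 1.6 × 85.91 = 137.45.
Adjust for 61% response: 137.45 / 0.61 = 225.32.
Round up → n = 226 per group.

n = 226 per group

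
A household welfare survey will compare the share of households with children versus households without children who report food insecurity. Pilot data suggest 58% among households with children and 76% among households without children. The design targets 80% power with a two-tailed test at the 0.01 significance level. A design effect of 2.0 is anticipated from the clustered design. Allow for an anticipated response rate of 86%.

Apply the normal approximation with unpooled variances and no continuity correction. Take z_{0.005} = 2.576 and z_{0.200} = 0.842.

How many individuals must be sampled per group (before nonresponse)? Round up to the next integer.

n = (z_{α/2} + z_β)² · [p₁(1−p₁) + p₂(1−p₂)] / (p₁ − p₂)²
  = (2.576 + 0.842)² · (0.58·0.42 + 0.76·0.24) / (-0.18)²
  = (3.418)² · (0.2436 + 0.1824) / 0.0324
  = 11.6827 · 0.4260 / 0.0324
  = 153.61
Design effect: 2.0 × 153.61 = 307.21.
Adjust for 86% response: 307.21 / 0.86 = 357.22.
Round up → n = 358 per group.

n = 358 per group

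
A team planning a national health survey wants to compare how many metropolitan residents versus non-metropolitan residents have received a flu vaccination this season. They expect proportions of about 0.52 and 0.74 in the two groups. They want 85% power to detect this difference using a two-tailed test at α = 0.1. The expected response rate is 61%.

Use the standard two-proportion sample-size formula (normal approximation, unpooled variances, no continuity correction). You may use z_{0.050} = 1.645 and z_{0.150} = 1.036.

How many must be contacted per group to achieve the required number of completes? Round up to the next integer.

n = 108 per group

n = (z_{α/2} + z_β)² · [p₁(1−p₁) + p₂(1−p₂)] / (p₁ − p₂)²
  = (1.645 + 1.036)² · (0.52·0.48 + 0.74·0.26) / (-0.22)²
  = (2.681)² · (0.2496 + 0.1924) / 0.0484
  = 7.1878 · 0.4420 / 0.0484
  = 65.64
Adjust for 61% response: 65.64 / 0.61 = 107.61.
Round up → n = 108 per group.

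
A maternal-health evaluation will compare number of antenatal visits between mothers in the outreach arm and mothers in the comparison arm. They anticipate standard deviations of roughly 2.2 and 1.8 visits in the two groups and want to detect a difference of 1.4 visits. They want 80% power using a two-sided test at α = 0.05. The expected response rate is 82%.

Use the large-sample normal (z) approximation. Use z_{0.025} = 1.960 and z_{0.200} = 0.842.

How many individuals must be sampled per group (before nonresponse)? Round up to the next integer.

n = 40 per group

n = (z_{α/2} + z_β)² · (σ₁² + σ₂²) / δ²
  = (1.960 + 0.842)² · (2.2² + 1.8² = 8.08) / 1.4²
  = 7.8512 · 8.08 / 1.96
  = 32.37
Adjust for 82% response: 32.37 / 0.82 = 39.47.
Round up → n = 40 per group.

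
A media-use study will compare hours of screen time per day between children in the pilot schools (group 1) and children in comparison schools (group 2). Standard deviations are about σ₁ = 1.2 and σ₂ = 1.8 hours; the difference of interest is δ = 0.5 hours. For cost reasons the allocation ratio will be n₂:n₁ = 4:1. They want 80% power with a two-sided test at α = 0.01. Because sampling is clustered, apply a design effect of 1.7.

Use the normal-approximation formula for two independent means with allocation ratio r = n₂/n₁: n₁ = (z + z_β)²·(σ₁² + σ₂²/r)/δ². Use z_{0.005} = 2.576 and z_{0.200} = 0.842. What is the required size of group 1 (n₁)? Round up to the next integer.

n₁ = 179

n₁ = (z_{α/2} + z_β)² · (σ₁² + σ₂²/r) / δ²
   = (2.576 + 0.842)² · (1.2² + 1.8²/4) / 0.5²
   = 11.6827 · (1.44 + 0.81) / 0.25
   = 11.6827 · 2.25 / 0.25
   = 105.14
Design effect: 1.7 × 105.14 = 178.75.
Round up → n₁ = 179; n₂ = r·n₁ = 4 × 179 = 716.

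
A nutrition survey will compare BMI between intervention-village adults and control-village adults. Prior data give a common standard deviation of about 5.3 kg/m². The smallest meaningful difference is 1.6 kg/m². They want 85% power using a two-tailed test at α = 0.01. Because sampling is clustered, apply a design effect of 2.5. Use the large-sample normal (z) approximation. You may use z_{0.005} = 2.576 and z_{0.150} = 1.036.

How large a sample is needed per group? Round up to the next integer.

n = 716 per group

n = (z_{α/2} + z_β)² · (σ₁² + σ₂²) / δ²
  = (2.576 + 1.036)² · (2·5.3² = 56.18) / 1.6²
  = 13.0465 · 56.18 / 2.56
  = 286.31
Design effect: 2.5 × 286.31 = 715.78.
Round up → n = 716 per group.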